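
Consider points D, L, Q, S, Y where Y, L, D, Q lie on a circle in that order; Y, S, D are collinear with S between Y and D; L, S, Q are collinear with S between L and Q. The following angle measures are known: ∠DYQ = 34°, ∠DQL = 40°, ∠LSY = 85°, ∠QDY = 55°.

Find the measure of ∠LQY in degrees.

1. ∠DLQ = 34°  [same arc DQ]
2. ∠DYL = 40°  [same arc LD]
3. ∠LDQ = 106°  [△LDQ]
4. ∠QLY = 55°  [△YSL]
5. ∠LYQ = 74°  [cyclic YLDQ, opposite ∠Y+∠D]
6. ∠LQY = 51°  [△YLQ]

∠LQY = 51°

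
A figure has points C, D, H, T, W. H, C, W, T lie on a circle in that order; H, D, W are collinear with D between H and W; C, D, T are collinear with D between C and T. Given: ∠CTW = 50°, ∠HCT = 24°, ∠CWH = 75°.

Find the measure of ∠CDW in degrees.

1. ∠CHW = 50°  [same arc CW]
2. ∠CDH = 106°  [△HDC]
3. ∠CDW = 74°  [linear pair at D on HW]

∠CDW = 74°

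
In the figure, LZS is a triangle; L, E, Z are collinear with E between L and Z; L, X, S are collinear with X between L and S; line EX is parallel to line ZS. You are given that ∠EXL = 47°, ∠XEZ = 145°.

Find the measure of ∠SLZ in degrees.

∠SLZ = 98°

1. ∠LEX = 35°  [linear pair at E on LZ]
2. ∠ELX = 98°  [△LEX]
3. ∠SLZ = 98°  [E on LZ, X on LS]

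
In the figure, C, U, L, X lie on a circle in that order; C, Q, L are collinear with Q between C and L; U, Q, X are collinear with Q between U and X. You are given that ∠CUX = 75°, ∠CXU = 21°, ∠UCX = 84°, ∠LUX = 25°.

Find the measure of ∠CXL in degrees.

∠CXL = 80°

1. ∠CLX = 75°  [same arc CX]
2. ∠LCX = 25°  [same arc LX]
3. ∠CXL = 80°  [△CLX]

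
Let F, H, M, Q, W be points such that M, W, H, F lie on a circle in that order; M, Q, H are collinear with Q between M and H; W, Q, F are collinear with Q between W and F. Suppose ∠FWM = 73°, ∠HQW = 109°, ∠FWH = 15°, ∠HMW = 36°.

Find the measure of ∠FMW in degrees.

∠FMW = 51°

1. ∠FQM = 109°  [vertical angles at Q]
2. ∠FMH = 15°  [same arc HF]
3. ∠MFW = 56°  [△MQF]
4. ∠FMW = 51°  [△MWF]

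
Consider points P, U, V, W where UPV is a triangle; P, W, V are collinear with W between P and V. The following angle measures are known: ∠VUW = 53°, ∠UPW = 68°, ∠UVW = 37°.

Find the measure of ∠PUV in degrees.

1. ∠UPV = 68°  [W on ray PV]
2. ∠PVU = 37°  [W on ray VP]
3. ∠PUV = 75°  [△UPV]

∠PUV = 75°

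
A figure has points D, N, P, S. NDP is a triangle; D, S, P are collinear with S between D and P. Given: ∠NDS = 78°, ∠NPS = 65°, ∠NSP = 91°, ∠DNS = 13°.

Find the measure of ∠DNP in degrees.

1. ∠NDP = 78°  [S on ray DP]
2. ∠DPN = 65°  [S on ray PD]
3. ∠DNP = 37°  [△NDP]

∠DNP = 37°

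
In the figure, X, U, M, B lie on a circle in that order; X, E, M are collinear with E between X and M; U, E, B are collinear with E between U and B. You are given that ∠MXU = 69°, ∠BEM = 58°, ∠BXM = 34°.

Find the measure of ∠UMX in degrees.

1. ∠UEX = 58°  [vertical angles at E]
2. ∠BUM = 34°  [same arc MB]
3. ∠MEU = 122°  [linear pair at E on XM]
4. ∠UMX = 24°  [△UEM]

∠UMX = 24°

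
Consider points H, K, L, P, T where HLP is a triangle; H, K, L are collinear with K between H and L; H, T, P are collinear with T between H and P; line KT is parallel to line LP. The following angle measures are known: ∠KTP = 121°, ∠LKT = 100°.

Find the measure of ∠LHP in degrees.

1. ∠HTK = 59°  [linear pair at T on HP]
2. ∠HKT = 80°  [linear pair at K on HL]
3. ∠KHT = 41°  [△HKT]
4. ∠LHP = 41°  [K on HL, T on HP]

∠LHP = 41°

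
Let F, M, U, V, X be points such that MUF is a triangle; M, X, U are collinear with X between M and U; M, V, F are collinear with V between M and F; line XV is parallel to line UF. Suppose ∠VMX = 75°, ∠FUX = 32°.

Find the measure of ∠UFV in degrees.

∠UFV = 73°

1. ∠FMU = 75°  [X on MU, V on MF]
2. ∠FUM = 32°  [X on ray UM]
3. ∠MFU = 73°  [△MUF]
4. ∠UFV = 73°  [V on ray FM]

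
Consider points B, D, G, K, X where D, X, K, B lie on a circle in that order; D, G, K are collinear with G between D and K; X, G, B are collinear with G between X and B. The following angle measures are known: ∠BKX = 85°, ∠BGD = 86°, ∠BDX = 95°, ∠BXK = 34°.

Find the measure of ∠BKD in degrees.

1. ∠KBX = 61°  [△XKB]
2. ∠BGK = 94°  [linear pair at G on DK]
3. ∠BKD = 25°  [△KGB]

∠BKD = 25°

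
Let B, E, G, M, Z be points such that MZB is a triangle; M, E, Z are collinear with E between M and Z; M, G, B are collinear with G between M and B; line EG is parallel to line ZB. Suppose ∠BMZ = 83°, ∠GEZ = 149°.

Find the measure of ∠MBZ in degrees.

∠MBZ = 66°

1. ∠EMG = 83°  [E on MZ, G on MB]
2. ∠GEM = 31°  [linear pair at E on MZ]
3. ∠EGM = 66°  [△MEG]
4. ∠MBZ = 66°  [EG∥ZB, corresponding at G]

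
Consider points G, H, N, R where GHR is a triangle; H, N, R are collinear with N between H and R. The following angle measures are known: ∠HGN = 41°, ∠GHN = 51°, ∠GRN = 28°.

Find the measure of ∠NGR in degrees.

1. ∠GNH = 88°  [△GHN]
2. ∠GNR = 92°  [linear pair at N on HR]
3. ∠NGR = 60°  [△GNR]

∠NGR = 60°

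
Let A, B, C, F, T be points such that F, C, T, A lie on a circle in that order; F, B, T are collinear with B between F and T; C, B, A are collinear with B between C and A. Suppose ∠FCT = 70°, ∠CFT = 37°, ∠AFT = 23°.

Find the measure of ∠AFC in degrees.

1. ∠FAT = 110°  [cyclic FCTA, opposite ∠C+∠A]
2. ∠CTF = 73°  [△FCT]
3. ∠ATF = 47°  [△FTA]
4. ∠CAF = 73°  [same arc FC]
5. ∠ACF = 47°  [same arc FA]
6. ∠AFC = 60°  [△FCA]

∠AFC = 60°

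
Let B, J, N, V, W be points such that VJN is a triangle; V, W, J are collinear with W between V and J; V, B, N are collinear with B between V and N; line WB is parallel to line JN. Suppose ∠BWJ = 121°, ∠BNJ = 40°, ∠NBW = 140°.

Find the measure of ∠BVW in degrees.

1. ∠BWV = 59°  [linear pair at W on VJ]
2. ∠VBW = 40°  [linear pair at B on VN]
3. ∠BVW = 81°  [△VWB]

∠BVW = 81°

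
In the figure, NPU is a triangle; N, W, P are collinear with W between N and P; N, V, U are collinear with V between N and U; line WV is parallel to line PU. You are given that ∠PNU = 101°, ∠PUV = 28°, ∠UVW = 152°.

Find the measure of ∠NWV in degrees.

1. ∠VNW = 101°  [W on NP, V on NU]
2. ∠NVW = 28°  [linear pair at V on NU]
3. ∠NWV = 51°  [△NWV]

∠NWV = 51°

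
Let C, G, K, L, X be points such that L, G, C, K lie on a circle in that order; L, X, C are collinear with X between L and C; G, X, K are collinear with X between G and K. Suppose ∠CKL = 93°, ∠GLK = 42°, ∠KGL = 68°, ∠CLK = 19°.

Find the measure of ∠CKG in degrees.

1. ∠GCK = 138°  [cyclic LGCK, opposite ∠L+∠C]
2. ∠CGK = 19°  [same arc CK]
3. ∠CKG = 23°  [△GCK]

∠CKG = 23°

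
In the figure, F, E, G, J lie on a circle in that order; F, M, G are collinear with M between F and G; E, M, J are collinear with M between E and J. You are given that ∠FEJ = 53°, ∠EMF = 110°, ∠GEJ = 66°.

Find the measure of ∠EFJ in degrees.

1. ∠GMJ = 110°  [vertical angles at M]
2. ∠GFJ = 66°  [same arc GJ]
3. ∠FMJ = 70°  [linear pair at M on FG]
4. ∠EJF = 44°  [△FMJ]
5. ∠EFJ = 83°  [△FEJ]

∠EFJ = 83°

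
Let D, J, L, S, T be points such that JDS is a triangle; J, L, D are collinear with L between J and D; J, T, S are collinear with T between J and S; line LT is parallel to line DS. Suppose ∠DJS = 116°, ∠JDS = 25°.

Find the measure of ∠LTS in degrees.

∠LTS = 141°

1. ∠DSJ = 39°  [△JDS]
2. ∠JTL = 39°  [LT∥DS, corresponding at T]
3. ∠LTS = 141°  [linear pair at T on JS]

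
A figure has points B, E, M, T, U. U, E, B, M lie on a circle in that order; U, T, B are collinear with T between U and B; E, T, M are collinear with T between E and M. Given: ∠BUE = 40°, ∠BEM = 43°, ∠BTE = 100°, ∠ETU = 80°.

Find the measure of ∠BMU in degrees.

∠BMU = 77°

1. ∠BME = 40°  [same arc EB]
2. ∠BUM = 43°  [same arc BM]
3. ∠BTM = 80°  [vertical angles at T]
4. ∠MBU = 60°  [△BTM]
5. ∠BMU = 77°  [△UBM]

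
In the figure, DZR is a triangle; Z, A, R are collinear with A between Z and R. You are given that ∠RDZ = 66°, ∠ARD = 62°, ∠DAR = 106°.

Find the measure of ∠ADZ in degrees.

∠ADZ = 54°

1. ∠DRZ = 62°  [A on ray RZ]
2. ∠DAZ = 74°  [linear pair at A on ZR]
3. ∠DZR = 52°  [△DZR]
4. ∠AZD = 52°  [A on ray ZR]
5. ∠ADZ = 54°  [△DZA]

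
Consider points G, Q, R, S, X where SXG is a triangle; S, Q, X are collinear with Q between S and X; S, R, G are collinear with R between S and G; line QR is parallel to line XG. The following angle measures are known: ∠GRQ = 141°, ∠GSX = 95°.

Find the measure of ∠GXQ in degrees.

∠GXQ = 46°

1. ∠QRS = 39°  [linear pair at R on SG]
2. ∠QSR = 95°  [Q on SX, R on SG]
3. ∠RQS = 46°  [△SQR]
4. ∠RQX = 134°  [linear pair at Q on SX]
5. ∠GXQ = 46°  [QR∥XG, co-interior at X–Q]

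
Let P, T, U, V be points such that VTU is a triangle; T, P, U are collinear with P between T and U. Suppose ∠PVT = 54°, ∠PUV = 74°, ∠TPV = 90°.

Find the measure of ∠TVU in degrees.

∠TVU = 70°

1. ∠PTV = 36°  [△VTP]
2. ∠TUV = 74°  [P on ray UT]
3. ∠UTV = 36°  [P on ray TU]
4. ∠TVU = 70°  [△VTU]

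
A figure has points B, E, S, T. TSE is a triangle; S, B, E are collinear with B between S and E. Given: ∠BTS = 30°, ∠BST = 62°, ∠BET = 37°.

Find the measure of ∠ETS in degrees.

1. ∠EST = 62°  [B on ray SE]
2. ∠SET = 37°  [B on ray ES]
3. ∠ETS = 81°  [△TSE]

∠ETS = 81°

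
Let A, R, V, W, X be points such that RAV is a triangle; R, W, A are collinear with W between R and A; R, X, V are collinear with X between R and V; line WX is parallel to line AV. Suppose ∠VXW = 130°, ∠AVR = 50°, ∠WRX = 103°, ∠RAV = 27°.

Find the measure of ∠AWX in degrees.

∠AWX = 153°

1. ∠RXW = 50°  [linear pair at X on RV]
2. ∠RWX = 27°  [△RWX]
3. ∠AWX = 153°  [linear pair at W on RA]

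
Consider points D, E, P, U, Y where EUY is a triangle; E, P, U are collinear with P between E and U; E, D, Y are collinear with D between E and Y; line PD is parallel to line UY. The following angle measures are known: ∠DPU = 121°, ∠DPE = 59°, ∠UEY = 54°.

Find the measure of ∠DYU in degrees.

∠DYU = 67°

1. ∠EUY = 59°  [PD∥UY, corresponding at P]
2. ∠EYU = 67°  [△EUY]
3. ∠DYU = 67°  [D on ray YE]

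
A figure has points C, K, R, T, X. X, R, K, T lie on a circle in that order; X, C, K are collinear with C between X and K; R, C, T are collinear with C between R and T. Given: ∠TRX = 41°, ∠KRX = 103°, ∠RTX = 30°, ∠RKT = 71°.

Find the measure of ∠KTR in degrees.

1. ∠RKX = 30°  [same arc XR]
2. ∠KXR = 47°  [△XRK]
3. ∠KTR = 47°  [same arc RK]

∠KTR = 47°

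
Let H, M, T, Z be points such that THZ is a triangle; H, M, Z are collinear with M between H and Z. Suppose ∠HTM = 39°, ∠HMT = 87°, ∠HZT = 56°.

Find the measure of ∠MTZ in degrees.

∠MTZ = 31°

1. ∠TMZ = 93°  [linear pair at M on HZ]
2. ∠MZT = 56°  [M on ray ZH]
3. ∠MTZ = 31°  [△TMZ]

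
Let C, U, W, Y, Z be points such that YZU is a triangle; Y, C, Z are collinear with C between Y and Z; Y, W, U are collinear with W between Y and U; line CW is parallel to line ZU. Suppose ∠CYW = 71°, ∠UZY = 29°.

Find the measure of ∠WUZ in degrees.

∠WUZ = 80°

1. ∠UYZ = 71°  [C on YZ, W on YU]
2. ∠YUZ = 80°  [△YZU]
3. ∠WUZ = 80°  [W on ray UY]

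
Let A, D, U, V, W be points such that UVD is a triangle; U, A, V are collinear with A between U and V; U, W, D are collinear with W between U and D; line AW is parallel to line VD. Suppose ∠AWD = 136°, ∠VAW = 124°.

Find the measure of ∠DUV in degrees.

∠DUV = 80°

1. ∠AWU = 44°  [linear pair at W on UD]
2. ∠UAW = 56°  [linear pair at A on UV]
3. ∠AUW = 80°  [△UAW]
4. ∠DUV = 80°  [A on UV, W on UD]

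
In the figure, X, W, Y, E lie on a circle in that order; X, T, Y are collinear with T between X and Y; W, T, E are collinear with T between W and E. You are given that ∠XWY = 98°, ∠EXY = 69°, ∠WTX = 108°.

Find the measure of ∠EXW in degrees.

∠EXW = 112°

1. ∠XEY = 82°  [cyclic XWYE, opposite ∠W+∠E]
2. ∠EWY = 69°  [same arc YE]
3. ∠EYX = 29°  [△XYE]
4. ∠WTY = 72°  [linear pair at T on XY]
5. ∠WYX = 39°  [△WTY]
6. ∠EWX = 29°  [same arc XE]
7. ∠WEX = 39°  [same arc XW]
8. ∠EXW = 112°  [△XWE]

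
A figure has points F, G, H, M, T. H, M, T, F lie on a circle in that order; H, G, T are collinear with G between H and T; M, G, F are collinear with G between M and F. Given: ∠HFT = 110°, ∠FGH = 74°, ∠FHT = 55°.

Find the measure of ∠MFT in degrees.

1. ∠FTH = 15°  [△HTF]
2. ∠FGT = 106°  [linear pair at G on HT]
3. ∠MFT = 59°  [△TGF]

∠MFT = 59°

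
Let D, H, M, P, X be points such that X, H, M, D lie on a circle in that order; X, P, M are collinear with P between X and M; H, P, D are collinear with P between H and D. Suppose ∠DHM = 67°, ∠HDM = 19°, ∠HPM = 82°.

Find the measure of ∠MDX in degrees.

∠MDX = 50°

1. ∠HMX = 31°  [△HPM]
2. ∠HXM = 19°  [same arc HM]
3. ∠MHX = 130°  [△XHM]
4. ∠MDX = 50°  [cyclic XHMD, opposite ∠H+∠D]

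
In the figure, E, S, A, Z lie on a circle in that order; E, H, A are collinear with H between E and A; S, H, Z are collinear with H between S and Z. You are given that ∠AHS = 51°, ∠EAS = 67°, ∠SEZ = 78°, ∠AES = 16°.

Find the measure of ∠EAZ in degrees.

∠EAZ = 35°

1. ∠EZS = 67°  [same arc ES]
2. ∠ESZ = 35°  [△ESZ]
3. ∠EAZ = 35°  [same arc EZ]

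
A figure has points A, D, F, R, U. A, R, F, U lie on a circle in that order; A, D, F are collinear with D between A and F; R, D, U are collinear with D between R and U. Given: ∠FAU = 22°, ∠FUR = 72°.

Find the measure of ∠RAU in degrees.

∠RAU = 94°

1. ∠FRU = 22°  [same arc FU]
2. ∠RFU = 86°  [△RFU]
3. ∠RAU = 94°  [cyclic ARFU, opposite ∠A+∠F]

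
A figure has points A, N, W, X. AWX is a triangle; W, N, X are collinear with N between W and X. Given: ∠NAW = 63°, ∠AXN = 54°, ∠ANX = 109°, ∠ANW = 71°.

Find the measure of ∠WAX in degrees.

∠WAX = 80°

1. ∠AWN = 46°  [△AWN]
2. ∠AXW = 54°  [N on ray XW]
3. ∠AWX = 46°  [N on ray WX]
4. ∠WAX = 80°  [△AWX]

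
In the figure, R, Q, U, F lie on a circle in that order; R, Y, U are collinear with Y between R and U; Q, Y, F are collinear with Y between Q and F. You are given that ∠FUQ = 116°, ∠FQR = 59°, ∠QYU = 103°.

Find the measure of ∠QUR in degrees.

∠QUR = 57°

1. ∠FRQ = 64°  [cyclic RQUF, opposite ∠R+∠U]
2. ∠QFR = 57°  [△RQF]
3. ∠QUR = 57°  [same arc RQ]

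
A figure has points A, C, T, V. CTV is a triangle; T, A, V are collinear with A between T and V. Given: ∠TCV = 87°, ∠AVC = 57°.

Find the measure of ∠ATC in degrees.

1. ∠CVT = 57°  [A on ray VT]
2. ∠CTV = 36°  [△CTV]
3. ∠ATC = 36°  [A on ray TV]

∠ATC = 36°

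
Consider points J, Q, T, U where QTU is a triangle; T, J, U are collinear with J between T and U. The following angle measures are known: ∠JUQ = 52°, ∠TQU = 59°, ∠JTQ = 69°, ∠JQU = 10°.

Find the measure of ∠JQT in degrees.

1. ∠QJU = 118°  [△QJU]
2. ∠QJT = 62°  [linear pair at J on TU]
3. ∠JQT = 49°  [△QTJ]

∠JQT = 49°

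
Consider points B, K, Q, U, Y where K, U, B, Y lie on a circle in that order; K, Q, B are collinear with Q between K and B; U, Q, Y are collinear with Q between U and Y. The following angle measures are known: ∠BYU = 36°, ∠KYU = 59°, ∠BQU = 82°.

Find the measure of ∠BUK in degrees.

1. ∠BKU = 36°  [same arc UB]
2. ∠KBU = 59°  [same arc KU]
3. ∠BUK = 85°  [△KUB]

∠BUK = 85°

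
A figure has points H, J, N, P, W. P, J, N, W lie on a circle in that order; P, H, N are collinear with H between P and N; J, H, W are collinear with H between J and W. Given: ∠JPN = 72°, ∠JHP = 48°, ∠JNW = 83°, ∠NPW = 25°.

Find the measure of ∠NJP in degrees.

1. ∠JWN = 72°  [same arc JN]
2. ∠JHN = 132°  [linear pair at H on PN]
3. ∠NJW = 25°  [△JNW]
4. ∠JNP = 23°  [△JHN]
5. ∠NJP = 85°  [△PJN]

∠NJP = 85°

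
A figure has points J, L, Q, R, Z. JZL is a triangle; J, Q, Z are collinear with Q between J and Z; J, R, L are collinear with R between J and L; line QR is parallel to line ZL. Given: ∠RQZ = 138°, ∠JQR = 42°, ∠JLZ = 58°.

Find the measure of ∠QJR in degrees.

∠QJR = 80°

1. ∠JZL = 42°  [QR∥ZL, corresponding at Q]
2. ∠LJZ = 80°  [△JZL]
3. ∠QJR = 80°  [Q on JZ, R on JL]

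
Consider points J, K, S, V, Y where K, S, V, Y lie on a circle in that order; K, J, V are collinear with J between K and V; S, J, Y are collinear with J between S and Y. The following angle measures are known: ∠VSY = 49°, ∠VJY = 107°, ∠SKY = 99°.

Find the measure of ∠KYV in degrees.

1. ∠VKY = 49°  [same arc VY]
2. ∠SVY = 81°  [cyclic KSVY, opposite ∠K+∠V]
3. ∠SYV = 50°  [△SVY]
4. ∠KVY = 23°  [△VJY]
5. ∠KYV = 108°  [△KVY]

∠KYV = 108°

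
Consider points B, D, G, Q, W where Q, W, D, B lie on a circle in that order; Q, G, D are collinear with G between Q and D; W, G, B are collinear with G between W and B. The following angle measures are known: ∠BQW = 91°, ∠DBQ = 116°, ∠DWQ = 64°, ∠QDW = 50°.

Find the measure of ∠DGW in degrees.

1. ∠BDW = 89°  [cyclic QWDB, opposite ∠Q+∠D]
2. ∠DQW = 66°  [△QWD]
3. ∠DBW = 66°  [same arc WD]
4. ∠BWD = 25°  [△WDB]
5. ∠DGW = 105°  [△WGD]

∠DGW = 105°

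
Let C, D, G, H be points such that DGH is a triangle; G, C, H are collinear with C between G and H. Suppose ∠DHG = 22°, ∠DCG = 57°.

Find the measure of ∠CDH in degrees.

∠CDH = 35°

1. ∠CHD = 22°  [C on ray HG]
2. ∠DCH = 123°  [linear pair at C on GH]
3. ∠CDH = 35°  [△DCH]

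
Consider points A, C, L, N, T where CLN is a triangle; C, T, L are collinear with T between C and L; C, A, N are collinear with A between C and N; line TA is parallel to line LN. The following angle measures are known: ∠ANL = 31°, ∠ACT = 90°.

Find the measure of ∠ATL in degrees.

1. ∠CNL = 31°  [A on ray NC]
2. ∠LCN = 90°  [T on CL, A on CN]
3. ∠CLN = 59°  [△CLN]
4. ∠ATC = 59°  [TA∥LN, corresponding at T]
5. ∠ATL = 121°  [linear pair at T on CL]

∠ATL = 121°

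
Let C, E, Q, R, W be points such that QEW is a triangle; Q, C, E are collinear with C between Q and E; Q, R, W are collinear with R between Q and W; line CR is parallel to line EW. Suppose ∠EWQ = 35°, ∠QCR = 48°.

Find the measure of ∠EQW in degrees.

∠EQW = 97°

1. ∠CRQ = 35°  [CR∥EW, corresponding at R]
2. ∠CQR = 97°  [△QCR]
3. ∠EQW = 97°  [C on QE, R on QW]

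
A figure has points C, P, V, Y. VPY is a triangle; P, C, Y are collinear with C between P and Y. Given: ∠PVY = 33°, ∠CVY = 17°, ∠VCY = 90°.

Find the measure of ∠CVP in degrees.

∠CVP = 16°

1. ∠CYV = 73°  [△VCY]
2. ∠PCV = 90°  [linear pair at C on PY]
3. ∠PYV = 73°  [C on ray YP]
4. ∠VPY = 74°  [△VPY]
5. ∠CPV = 74°  [C on ray PY]
6. ∠CVP = 16°  [△VPC]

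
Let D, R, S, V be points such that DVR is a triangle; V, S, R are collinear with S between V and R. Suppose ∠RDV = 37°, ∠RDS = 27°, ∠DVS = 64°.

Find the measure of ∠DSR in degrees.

∠DSR = 74°

1. ∠DVR = 64°  [S on ray VR]
2. ∠DRV = 79°  [△DVR]
3. ∠DRS = 79°  [S on ray RV]
4. ∠DSR = 74°  [△DSR]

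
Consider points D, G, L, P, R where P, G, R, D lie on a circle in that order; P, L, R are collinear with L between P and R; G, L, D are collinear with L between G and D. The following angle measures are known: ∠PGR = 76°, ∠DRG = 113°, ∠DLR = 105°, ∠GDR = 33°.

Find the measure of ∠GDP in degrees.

1. ∠PDR = 104°  [cyclic PGRD, opposite ∠G+∠D]
2. ∠DLP = 75°  [linear pair at L on PR]
3. ∠DRP = 42°  [△RLD]
4. ∠DPR = 34°  [△PRD]
5. ∠GDP = 71°  [△PLD]

∠GDP = 71°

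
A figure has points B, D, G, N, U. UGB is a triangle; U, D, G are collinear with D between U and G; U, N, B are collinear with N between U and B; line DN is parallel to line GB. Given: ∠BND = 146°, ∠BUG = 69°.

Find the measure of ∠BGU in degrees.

1. ∠DNU = 34°  [linear pair at N on UB]
2. ∠DUN = 69°  [D on UG, N on UB]
3. ∠NDU = 77°  [△UDN]
4. ∠BGU = 77°  [DN∥GB, corresponding at D]

∠BGU = 77°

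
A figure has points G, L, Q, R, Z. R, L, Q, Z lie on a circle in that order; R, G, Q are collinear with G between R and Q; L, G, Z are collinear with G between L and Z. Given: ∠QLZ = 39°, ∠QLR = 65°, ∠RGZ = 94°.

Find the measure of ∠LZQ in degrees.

1. ∠QRZ = 39°  [same arc QZ]
2. ∠QZR = 115°  [cyclic RLQZ, opposite ∠L+∠Z]
3. ∠QGZ = 86°  [linear pair at G on RQ]
4. ∠RQZ = 26°  [△RQZ]
5. ∠LZQ = 68°  [△QGZ]

∠LZQ = 68°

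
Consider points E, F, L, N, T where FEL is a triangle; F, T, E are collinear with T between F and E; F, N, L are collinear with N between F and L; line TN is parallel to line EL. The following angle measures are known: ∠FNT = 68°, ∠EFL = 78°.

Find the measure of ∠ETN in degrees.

1. ∠ELF = 68°  [TN∥EL, corresponding at N]
2. ∠FEL = 34°  [△FEL]
3. ∠FTN = 34°  [TN∥EL, corresponding at T]
4. ∠ETN = 146°  [linear pair at T on FE]

∠ETN = 146°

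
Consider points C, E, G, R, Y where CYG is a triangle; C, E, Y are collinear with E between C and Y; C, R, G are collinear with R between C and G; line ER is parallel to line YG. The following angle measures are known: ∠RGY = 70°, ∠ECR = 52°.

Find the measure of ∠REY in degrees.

∠REY = 122°

1. ∠CGY = 70°  [R on ray GC]
2. ∠GCY = 52°  [E on CY, R on CG]
3. ∠CYG = 58°  [△CYG]
4. ∠CER = 58°  [ER∥YG, corresponding at E]
5. ∠REY = 122°  [linear pair at E on CY]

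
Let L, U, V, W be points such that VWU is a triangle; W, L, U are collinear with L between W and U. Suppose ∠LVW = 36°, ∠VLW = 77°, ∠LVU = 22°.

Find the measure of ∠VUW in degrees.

∠VUW = 55°

1. ∠ULV = 103°  [linear pair at L on WU]
2. ∠LUV = 55°  [△VLU]
3. ∠VUW = 55°  [L on ray UW]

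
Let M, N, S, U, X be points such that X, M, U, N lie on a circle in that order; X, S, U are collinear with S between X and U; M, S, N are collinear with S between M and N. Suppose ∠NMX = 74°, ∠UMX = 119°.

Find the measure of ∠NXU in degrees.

1. ∠NUX = 74°  [same arc XN]
2. ∠UNX = 61°  [cyclic XMUN, opposite ∠M+∠N]
3. ∠NXU = 45°  [△XUN]

∠NXU = 45°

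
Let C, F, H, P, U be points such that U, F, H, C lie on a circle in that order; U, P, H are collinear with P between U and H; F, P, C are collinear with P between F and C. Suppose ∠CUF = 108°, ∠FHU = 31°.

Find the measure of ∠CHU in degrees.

∠CHU = 41°

1. ∠FCU = 31°  [same arc UF]
2. ∠CFU = 41°  [△UFC]
3. ∠CHU = 41°  [same arc UC]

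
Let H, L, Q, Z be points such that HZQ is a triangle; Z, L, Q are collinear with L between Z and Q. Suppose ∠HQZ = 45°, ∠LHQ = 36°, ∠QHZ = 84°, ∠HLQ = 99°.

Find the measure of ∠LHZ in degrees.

1. ∠HZQ = 51°  [△HZQ]
2. ∠HLZ = 81°  [linear pair at L on ZQ]
3. ∠HZL = 51°  [L on ray ZQ]
4. ∠LHZ = 48°  [△HZL]

∠LHZ = 48°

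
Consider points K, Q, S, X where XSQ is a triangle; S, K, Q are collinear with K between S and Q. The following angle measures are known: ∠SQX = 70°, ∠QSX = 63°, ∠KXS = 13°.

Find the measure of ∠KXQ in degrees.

1. ∠KQX = 70°  [K on ray QS]
2. ∠KSX = 63°  [K on ray SQ]
3. ∠SKX = 104°  [△XSK]
4. ∠QKX = 76°  [linear pair at K on SQ]
5. ∠KXQ = 34°  [△XKQ]

∠KXQ = 34°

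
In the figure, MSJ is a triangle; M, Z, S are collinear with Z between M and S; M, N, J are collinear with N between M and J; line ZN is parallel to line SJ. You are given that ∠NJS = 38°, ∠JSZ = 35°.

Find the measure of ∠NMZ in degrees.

∠NMZ = 107°

1. ∠MJS = 38°  [N on ray JM]
2. ∠JSM = 35°  [Z on ray SM]
3. ∠JMS = 107°  [△MSJ]
4. ∠NMZ = 107°  [Z on MS, N on MJ]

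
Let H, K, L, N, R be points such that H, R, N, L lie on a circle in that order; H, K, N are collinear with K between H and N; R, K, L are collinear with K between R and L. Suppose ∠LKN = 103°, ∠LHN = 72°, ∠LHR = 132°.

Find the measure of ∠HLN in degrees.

1. ∠HKL = 77°  [linear pair at K on HN]
2. ∠HLR = 31°  [△HKL]
3. ∠HRL = 17°  [△HRL]
4. ∠HNL = 17°  [same arc HL]
5. ∠HLN = 91°  [△HNL]

∠HLN = 91°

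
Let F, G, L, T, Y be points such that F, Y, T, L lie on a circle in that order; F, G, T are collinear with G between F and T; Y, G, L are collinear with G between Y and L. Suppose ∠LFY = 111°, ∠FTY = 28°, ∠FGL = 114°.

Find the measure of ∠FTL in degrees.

1. ∠FLY = 28°  [same arc FY]
2. ∠FYL = 41°  [△FYL]
3. ∠FTL = 41°  [same arc FL]

∠FTL = 41°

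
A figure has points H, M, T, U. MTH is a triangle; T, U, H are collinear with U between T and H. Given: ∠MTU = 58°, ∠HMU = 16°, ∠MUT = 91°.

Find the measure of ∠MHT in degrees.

∠MHT = 75°

1. ∠HUM = 89°  [linear pair at U on TH]
2. ∠MHU = 75°  [△MUH]
3. ∠MHT = 75°  [U on ray HT]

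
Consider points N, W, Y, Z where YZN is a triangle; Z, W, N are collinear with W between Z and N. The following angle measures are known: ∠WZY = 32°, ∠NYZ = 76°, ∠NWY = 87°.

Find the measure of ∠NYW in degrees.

1. ∠NZY = 32°  [W on ray ZN]
2. ∠YNZ = 72°  [△YZN]
3. ∠WNY = 72°  [W on ray NZ]
4. ∠NYW = 21°  [△YWN]

∠NYW = 21°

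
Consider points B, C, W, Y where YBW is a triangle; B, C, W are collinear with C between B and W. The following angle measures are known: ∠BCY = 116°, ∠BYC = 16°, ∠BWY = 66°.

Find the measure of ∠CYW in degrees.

1. ∠WCY = 64°  [linear pair at C on BW]
2. ∠CWY = 66°  [C on ray WB]
3. ∠CYW = 50°  [△YCW]

∠CYW = 50°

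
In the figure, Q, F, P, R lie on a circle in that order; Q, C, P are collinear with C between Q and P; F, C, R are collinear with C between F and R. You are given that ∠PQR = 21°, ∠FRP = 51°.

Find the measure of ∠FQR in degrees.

∠FQR = 72°

1. ∠PFR = 21°  [same arc PR]
2. ∠FPR = 108°  [△FPR]
3. ∠FQR = 72°  [cyclic QFPR, opposite ∠Q+∠P]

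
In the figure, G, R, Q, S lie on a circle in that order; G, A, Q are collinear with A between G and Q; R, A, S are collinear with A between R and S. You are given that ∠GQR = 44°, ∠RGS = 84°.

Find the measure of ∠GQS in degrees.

∠GQS = 52°

1. ∠GSR = 44°  [same arc GR]
2. ∠GRS = 52°  [△GRS]
3. ∠GQS = 52°  [same arc GS]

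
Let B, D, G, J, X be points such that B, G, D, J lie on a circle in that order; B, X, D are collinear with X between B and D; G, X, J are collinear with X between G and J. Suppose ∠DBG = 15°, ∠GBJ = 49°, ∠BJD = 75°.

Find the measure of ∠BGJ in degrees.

1. ∠BGD = 105°  [cyclic BGDJ, opposite ∠G+∠J]
2. ∠BDG = 60°  [△BGD]
3. ∠BJG = 60°  [same arc BG]
4. ∠BGJ = 71°  [△BGJ]

∠BGJ = 71°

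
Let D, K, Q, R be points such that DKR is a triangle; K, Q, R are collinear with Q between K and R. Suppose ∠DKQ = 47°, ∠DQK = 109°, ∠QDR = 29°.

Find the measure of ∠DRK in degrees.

1. ∠DQR = 71°  [linear pair at Q on KR]
2. ∠DRQ = 80°  [△DQR]
3. ∠DRK = 80°  [Q on ray RK]

∠DRK = 80°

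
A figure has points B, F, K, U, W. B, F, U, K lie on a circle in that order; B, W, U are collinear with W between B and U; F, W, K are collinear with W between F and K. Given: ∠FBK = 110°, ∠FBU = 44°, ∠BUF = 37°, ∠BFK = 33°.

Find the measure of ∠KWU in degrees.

∠KWU = 103°

1. ∠FKU = 44°  [same arc FU]
2. ∠BUK = 33°  [same arc BK]
3. ∠KWU = 103°  [△UWK]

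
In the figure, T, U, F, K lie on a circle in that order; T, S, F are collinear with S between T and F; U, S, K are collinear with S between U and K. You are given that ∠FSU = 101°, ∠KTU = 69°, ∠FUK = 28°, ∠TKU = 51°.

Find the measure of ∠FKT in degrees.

1. ∠KUT = 60°  [△TUK]
2. ∠FTK = 28°  [same arc FK]
3. ∠KFT = 60°  [same arc TK]
4. ∠FKT = 92°  [△TFK]

∠FKT = 92°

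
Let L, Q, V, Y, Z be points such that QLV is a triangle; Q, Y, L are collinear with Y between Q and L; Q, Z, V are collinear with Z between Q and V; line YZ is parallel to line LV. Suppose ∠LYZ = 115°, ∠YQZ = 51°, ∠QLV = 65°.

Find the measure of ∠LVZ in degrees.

1. ∠LQV = 51°  [Y on QL, Z on QV]
2. ∠LVQ = 64°  [△QLV]
3. ∠LVZ = 64°  [Z on ray VQ]

∠LVZ = 64°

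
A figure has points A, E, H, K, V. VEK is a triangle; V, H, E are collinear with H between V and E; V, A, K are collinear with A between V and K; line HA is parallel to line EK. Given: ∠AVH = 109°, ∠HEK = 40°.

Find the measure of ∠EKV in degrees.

∠EKV = 31°

1. ∠EVK = 109°  [H on VE, A on VK]
2. ∠KEV = 40°  [H on ray EV]
3. ∠EKV = 31°  [△VEK]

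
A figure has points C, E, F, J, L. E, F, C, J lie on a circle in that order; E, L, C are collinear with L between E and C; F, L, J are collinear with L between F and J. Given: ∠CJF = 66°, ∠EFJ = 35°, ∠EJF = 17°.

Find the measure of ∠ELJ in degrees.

∠ELJ = 101°

1. ∠ECJ = 35°  [same arc EJ]
2. ∠CLJ = 79°  [△CLJ]
3. ∠ELJ = 101°  [linear pair at L on EC]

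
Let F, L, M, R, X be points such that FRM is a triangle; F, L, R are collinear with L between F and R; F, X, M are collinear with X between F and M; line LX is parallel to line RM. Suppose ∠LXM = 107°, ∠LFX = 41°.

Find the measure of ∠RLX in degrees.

∠RLX = 114°

1. ∠FXL = 73°  [linear pair at X on FM]
2. ∠FLX = 66°  [△FLX]
3. ∠RLX = 114°  [linear pair at L on FR]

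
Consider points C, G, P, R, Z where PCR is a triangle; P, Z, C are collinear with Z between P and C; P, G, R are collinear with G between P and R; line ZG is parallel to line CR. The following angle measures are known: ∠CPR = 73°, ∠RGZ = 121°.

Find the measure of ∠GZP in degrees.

1. ∠GPZ = 73°  [Z on PC, G on PR]
2. ∠PGZ = 59°  [linear pair at G on PR]
3. ∠GZP = 48°  [△PZG]

∠GZP = 48°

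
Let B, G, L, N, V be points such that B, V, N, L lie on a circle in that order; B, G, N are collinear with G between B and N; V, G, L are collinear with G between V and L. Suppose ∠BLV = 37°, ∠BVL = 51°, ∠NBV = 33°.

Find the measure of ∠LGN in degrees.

1. ∠BNL = 51°  [same arc BL]
2. ∠NLV = 33°  [same arc VN]
3. ∠LGN = 96°  [△NGL]

∠LGN = 96°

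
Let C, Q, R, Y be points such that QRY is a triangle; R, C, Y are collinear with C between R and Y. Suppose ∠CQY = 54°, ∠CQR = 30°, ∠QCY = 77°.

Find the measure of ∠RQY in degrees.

∠RQY = 84°

1. ∠CYQ = 49°  [△QCY]
2. ∠QCR = 103°  [linear pair at C on RY]
3. ∠QYR = 49°  [C on ray YR]
4. ∠CRQ = 47°  [△QRC]
5. ∠QRY = 47°  [C on ray RY]
6. ∠RQY = 84°  [△QRY]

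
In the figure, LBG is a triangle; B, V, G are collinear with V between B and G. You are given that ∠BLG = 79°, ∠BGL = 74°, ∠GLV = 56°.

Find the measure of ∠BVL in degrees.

1. ∠LGV = 74°  [V on ray GB]
2. ∠GVL = 50°  [△LVG]
3. ∠BVL = 130°  [linear pair at V on BG]

∠BVL = 130°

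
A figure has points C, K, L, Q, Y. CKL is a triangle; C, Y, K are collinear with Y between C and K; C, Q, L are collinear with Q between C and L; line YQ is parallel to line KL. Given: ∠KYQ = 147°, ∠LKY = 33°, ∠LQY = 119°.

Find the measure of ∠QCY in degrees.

1. ∠CYQ = 33°  [linear pair at Y on CK]
2. ∠CQY = 61°  [linear pair at Q on CL]
3. ∠QCY = 86°  [△CYQ]

∠QCY = 86°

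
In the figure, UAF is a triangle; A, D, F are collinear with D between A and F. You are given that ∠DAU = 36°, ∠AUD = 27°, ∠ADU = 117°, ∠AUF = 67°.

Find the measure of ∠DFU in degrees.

1. ∠FAU = 36°  [D on ray AF]
2. ∠AFU = 77°  [△UAF]
3. ∠DFU = 77°  [D on ray FA]

∠DFU = 77°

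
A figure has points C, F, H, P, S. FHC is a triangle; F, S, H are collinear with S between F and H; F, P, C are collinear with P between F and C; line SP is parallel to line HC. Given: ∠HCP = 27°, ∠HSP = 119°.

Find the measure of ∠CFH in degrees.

∠CFH = 92°

1. ∠FCH = 27°  [P on ray CF]
2. ∠FSP = 61°  [linear pair at S on FH]
3. ∠FPS = 27°  [SP∥HC, corresponding at P]
4. ∠PFS = 92°  [△FSP]
5. ∠CFH = 92°  [S on FH, P on FC]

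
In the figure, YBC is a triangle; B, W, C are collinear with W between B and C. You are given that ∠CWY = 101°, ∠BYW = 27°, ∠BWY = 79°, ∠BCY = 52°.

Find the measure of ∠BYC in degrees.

1. ∠WBY = 74°  [△YBW]
2. ∠CBY = 74°  [W on ray BC]
3. ∠BYC = 54°  [△YBC]

∠BYC = 54°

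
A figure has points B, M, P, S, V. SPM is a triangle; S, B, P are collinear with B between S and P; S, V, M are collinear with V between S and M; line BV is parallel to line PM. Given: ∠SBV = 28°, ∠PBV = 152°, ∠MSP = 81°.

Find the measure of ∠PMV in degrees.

∠PMV = 71°

1. ∠MPS = 28°  [BV∥PM, corresponding at B]
2. ∠PMS = 71°  [△SPM]
3. ∠PMV = 71°  [V on ray MS]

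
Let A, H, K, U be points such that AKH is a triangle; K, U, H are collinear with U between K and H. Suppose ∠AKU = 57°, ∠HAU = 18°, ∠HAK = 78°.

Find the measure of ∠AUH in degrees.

∠AUH = 117°

1. ∠AKH = 57°  [U on ray KH]
2. ∠AHK = 45°  [△AKH]
3. ∠AHU = 45°  [U on ray HK]
4. ∠AUH = 117°  [△AUH]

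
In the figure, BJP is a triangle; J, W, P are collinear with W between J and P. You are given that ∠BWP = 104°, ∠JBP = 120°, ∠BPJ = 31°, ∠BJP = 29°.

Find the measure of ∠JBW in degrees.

∠JBW = 75°

1. ∠BWJ = 76°  [linear pair at W on JP]
2. ∠BJW = 29°  [W on ray JP]
3. ∠JBW = 75°  [△BJW]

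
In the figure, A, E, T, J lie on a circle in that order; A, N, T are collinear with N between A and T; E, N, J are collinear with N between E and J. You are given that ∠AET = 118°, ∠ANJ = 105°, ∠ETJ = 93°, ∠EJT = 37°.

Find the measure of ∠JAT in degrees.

1. ∠AJT = 62°  [cyclic AETJ, opposite ∠E+∠J]
2. ∠JNT = 75°  [linear pair at N on AT]
3. ∠ATJ = 68°  [△TNJ]
4. ∠JAT = 50°  [△ATJ]

∠JAT = 50°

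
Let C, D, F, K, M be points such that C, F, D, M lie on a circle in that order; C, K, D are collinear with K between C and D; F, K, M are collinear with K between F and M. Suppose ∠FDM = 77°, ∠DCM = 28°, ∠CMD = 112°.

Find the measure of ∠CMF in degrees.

1. ∠FCM = 103°  [cyclic CFDM, opposite ∠C+∠D]
2. ∠CDM = 40°  [△CDM]
3. ∠CFM = 40°  [same arc CM]
4. ∠CMF = 37°  [△CFM]

∠CMF = 37°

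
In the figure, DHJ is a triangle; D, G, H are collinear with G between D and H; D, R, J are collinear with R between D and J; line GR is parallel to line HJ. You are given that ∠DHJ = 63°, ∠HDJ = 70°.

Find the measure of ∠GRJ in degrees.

∠GRJ = 133°

1. ∠DJH = 47°  [△DHJ]
2. ∠DRG = 47°  [GR∥HJ, corresponding at R]
3. ∠GRJ = 133°  [linear pair at R on DJ]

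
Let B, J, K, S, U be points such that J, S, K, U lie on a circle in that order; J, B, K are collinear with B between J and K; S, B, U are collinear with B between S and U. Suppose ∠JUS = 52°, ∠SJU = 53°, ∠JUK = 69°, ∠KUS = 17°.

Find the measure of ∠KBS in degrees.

∠KBS = 92°

1. ∠JKS = 52°  [same arc JS]
2. ∠SKU = 127°  [cyclic JSKU, opposite ∠J+∠K]
3. ∠KSU = 36°  [△SKU]
4. ∠KBS = 92°  [△SBK]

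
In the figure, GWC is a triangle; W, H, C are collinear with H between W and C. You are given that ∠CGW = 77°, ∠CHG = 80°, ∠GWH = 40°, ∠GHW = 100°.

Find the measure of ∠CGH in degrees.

1. ∠CWG = 40°  [H on ray WC]
2. ∠GCW = 63°  [△GWC]
3. ∠GCH = 63°  [H on ray CW]
4. ∠CGH = 37°  [△GHC]

∠CGH = 37°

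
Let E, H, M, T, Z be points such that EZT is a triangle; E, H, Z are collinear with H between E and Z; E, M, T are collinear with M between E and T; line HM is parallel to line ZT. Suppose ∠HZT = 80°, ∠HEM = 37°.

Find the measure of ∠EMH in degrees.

∠EMH = 63°

1. ∠EZT = 80°  [H on ray ZE]
2. ∠TEZ = 37°  [H on EZ, M on ET]
3. ∠ETZ = 63°  [△EZT]
4. ∠EMH = 63°  [HM∥ZT, corresponding at M]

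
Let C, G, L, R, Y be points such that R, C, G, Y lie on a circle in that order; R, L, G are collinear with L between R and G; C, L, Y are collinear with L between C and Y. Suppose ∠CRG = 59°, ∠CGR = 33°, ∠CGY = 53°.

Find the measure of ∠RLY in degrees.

1. ∠CYG = 59°  [same arc CG]
2. ∠CYR = 33°  [same arc RC]
3. ∠GCY = 68°  [△CGY]
4. ∠GRY = 68°  [same arc GY]
5. ∠RLY = 79°  [△RLY]

∠RLY = 79°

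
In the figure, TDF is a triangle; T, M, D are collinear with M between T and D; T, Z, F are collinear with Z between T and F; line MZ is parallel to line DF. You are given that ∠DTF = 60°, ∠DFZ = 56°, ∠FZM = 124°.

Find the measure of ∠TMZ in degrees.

1. ∠MTZ = 60°  [M on TD, Z on TF]
2. ∠MZT = 56°  [linear pair at Z on TF]
3. ∠TMZ = 64°  [△TMZ]

∠TMZ = 64°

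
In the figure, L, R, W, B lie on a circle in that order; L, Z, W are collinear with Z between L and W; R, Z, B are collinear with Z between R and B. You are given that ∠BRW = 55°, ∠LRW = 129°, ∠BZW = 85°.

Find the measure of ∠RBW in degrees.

∠RBW = 21°

1. ∠BLW = 55°  [same arc WB]
2. ∠LBW = 51°  [cyclic LRWB, opposite ∠R+∠B]
3. ∠BWL = 74°  [△LWB]
4. ∠RBW = 21°  [△WZB]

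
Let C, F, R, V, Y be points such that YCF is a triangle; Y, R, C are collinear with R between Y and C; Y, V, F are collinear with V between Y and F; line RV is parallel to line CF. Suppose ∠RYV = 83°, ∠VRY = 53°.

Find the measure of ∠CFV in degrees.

1. ∠RVY = 44°  [△YRV]
2. ∠FVR = 136°  [linear pair at V on YF]
3. ∠CFV = 44°  [RV∥CF, co-interior at F–V]

∠CFV = 44°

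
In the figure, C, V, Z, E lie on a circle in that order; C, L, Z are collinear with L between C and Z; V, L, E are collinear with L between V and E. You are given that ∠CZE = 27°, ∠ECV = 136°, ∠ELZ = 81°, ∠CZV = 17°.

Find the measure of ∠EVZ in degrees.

1. ∠VEZ = 72°  [△ZLE]
2. ∠EZV = 44°  [cyclic CVZE, opposite ∠C+∠Z]
3. ∠EVZ = 64°  [△VZE]

∠EVZ = 64°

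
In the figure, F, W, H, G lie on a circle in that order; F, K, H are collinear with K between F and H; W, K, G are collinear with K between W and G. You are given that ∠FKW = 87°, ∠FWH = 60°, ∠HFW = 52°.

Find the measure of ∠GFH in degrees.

∠GFH = 19°

1. ∠GKH = 87°  [vertical angles at K]
2. ∠FGH = 120°  [cyclic FWHG, opposite ∠W+∠G]
3. ∠HGW = 52°  [same arc WH]
4. ∠FHG = 41°  [△HKG]
5. ∠GFH = 19°  [△FHG]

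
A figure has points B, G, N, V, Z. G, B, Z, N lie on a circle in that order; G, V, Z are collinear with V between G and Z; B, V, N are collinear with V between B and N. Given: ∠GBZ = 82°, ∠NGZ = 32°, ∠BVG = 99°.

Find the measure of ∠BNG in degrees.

1. ∠NBZ = 32°  [same arc ZN]
2. ∠BVZ = 81°  [linear pair at V on GZ]
3. ∠BZG = 67°  [△BVZ]
4. ∠BNG = 67°  [same arc GB]

∠BNG = 67°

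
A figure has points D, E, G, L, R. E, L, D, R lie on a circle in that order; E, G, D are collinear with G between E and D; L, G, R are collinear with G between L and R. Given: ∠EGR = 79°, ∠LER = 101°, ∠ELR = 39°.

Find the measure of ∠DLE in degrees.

1. ∠DGL = 79°  [vertical angles at G]
2. ∠ERL = 40°  [△ELR]
3. ∠EGL = 101°  [linear pair at G on ED]
4. ∠EDL = 40°  [same arc EL]
5. ∠DEL = 40°  [△EGL]
6. ∠DLE = 100°  [△ELD]

∠DLE = 100°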